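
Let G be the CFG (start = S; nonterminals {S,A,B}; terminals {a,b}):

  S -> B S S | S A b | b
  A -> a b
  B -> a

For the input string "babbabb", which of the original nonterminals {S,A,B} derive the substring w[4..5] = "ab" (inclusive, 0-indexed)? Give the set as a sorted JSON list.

Convert to CNF:
  S -> B X2 | S X3 | b
  A -> T0 T1
  B -> a
  T0 -> a
  T1 -> b
  X2 -> S S
  X3 -> A T1

CYK table (by increasing span) (cells [i..j] with 4 ≤ i ≤ j ≤ 5 only):
  [4..4]={B,T0}  "a"  orig:{B}
  [5..5]={S,T1}  "b"  orig:{S}
  [4..5]={A}  "ab"

Original NTs in T[4,5] deriving "ab": ["A"]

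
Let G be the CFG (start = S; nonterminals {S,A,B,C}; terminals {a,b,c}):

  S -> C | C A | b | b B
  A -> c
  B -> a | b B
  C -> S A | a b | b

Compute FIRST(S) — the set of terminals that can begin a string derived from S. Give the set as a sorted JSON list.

FIRST sets, iterate to fixpoint:
pass 1:
  A via A→c: +{c}
  B via B→a: +{a}
  B via B→b B: +{b}
  C via C→a b: +{a}
  C via C→b: +{b}
  S via S→C: +{a,b}
  S: {a,b}  A: {c}  B: {a,b}  C: {a,b}
pass 2: done
  S: {a,b}  A: {c}  B: {a,b}  C: {a,b}

FIRST(S) = ["a", "b"]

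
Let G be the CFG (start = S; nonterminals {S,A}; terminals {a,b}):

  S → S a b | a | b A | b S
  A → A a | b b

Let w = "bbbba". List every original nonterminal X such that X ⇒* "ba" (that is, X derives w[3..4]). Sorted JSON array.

Convert to CNF:
  S -> S X2 | T1 A | T1 S | a
  A -> A T0 | T1 T1
  T0 -> a
  T1 -> b
  X2 -> T0 T1

CYK fill (cells [i..j] with 3 ≤ i ≤ j ≤ 4 only):
  cell(3,3) b: {T1}  orig:{}
  cell(4,4) a: {S,T0}  orig:{S}
  cell(3,4) ba: {S}

Original NTs in T[3,4] deriving "ba": ["S"]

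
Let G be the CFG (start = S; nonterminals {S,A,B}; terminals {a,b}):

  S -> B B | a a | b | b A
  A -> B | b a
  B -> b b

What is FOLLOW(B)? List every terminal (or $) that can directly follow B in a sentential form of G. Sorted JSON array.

Compute FIRST by fixpoint:
pass 1:
  A via A→b a: +{b}
  B via B→b b: +{b}
  S via S→B B: +{b}
  S via S→a a: +{a}
  FIRST[S]={a,b}  FIRST[A]={b}  FIRST[B]={b}
pass 2: done
  FIRST[S]={a,b}  FIRST[A]={b}  FIRST[B]={b}

Compute FOLLOW by fixpoint:
initialize: $ ∈ FOLLOW(S)
round 1:
  S→B B: FOLLOW(B) ⊇ FIRST(B) = {b}; new: +{b}
  S→B B: FOLLOW(B) ⊇ FOLLOW(S) ⊇ {$}; new: +{$}
  S→b A: FOLLOW(A) ⊇ FOLLOW(S) ⊇ {$}; new: +{$}
  FOLLOW[S]={$}  FOLLOW[A]={$}  FOLLOW[B]={$,b}
round 2: done
  FOLLOW[S]={$}  FOLLOW[A]={$}  FOLLOW[B]={$,b}

FOLLOW(B) = ["$", "b"]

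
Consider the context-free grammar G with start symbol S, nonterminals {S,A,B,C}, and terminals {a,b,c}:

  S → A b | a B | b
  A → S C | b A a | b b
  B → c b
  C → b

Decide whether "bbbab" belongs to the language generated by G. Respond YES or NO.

Convert to CNF:
  S -> A T0 | T1 B | b
  A -> S C | T0 T0 | T0 X3
  B -> T2 T0
  C -> b
  T0 -> b
  T1 -> a
  T2 -> c
  X3 -> A T1

Fill CYK table bottom-up:
  [0..0]={C,S,T0}  "b"  orig:{C,S}
  [1..1]={C,S,T0}  "b"  orig:{C,S}
  [2..2]={C,S,T0}  "b"  orig:{C,S}
  [3..3]={T1}  "a"  orig:{}
  [4..4]={C,S,T0}  "b"  orig:{C,S}
  [0..1]={A}  "bb"
  [1..2]={A}  "bb"
  [2..3]=∅  "ba"
  [3..4]=∅  "ab"
  [0..2]={S}  "bbb"
  [1..3]={X3}  "bba"  orig:{}
  [2..4]=∅  "bab"
  [0..3]={A}  "bbba"
  [1..4]=∅  "bbab"
  [0..4]={S}  "bbbab"

S ∈ T[0,4] ⇒ YES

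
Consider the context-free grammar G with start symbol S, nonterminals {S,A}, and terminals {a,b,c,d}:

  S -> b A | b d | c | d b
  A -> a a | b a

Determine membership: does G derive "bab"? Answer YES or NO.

CNF form of G:
  S -> T1 A | T1 T2 | T2 T1 | c
  A -> T0 T0 | T1 T0
  T0 -> a
  T1 -> b
  T2 -> d

CYK fill:
  [0..0]={T1}  "b"  orig:{}
  [1..1]={T0}  "a"  orig:{}
  [2..2]={T1}  "b"  orig:{}
  [0..1]={A}  "ba"
  [1..2]=∅  "ab"
  [0..2]=∅  "bab"

S ∉ T[0,2] ⇒ NO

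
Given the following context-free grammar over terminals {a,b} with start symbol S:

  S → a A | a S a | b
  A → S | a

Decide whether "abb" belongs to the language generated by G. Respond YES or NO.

CNF form of G:
  S -> T0 A | T0 X2 | b
  A -> T0 A | T0 X1 | a | b
  T0 -> a
  X1 -> S T0
  X2 -> S T0

Fill CYK table bottom-up:
  T[0,0] 'a' = {A,T0}  orig:{A}
  T[1,1] 'b' = {A,S}
  T[2,2] 'b' = {A,S}
  T[0,1] 'ab' = {A,S}
  T[1,2] 'bb' = ∅
  T[0,2] 'abb' = ∅

S ∉ T[0,2] ⇒ NO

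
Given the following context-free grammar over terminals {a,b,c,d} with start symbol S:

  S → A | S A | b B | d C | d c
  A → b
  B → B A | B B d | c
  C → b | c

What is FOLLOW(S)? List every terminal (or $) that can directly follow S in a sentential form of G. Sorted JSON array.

Compute FIRST by fixpoint:
iter 1:
  A via A→b: +{b}
  B via B→c: +{c}
  C via C→b: +{b}
  C via C→c: +{c}
  S via S→A: +{b}
  S via S→d C: +{d}
  FIRST[S]={b,d}  FIRST[A]={b}  FIRST[B]={c}  FIRST[C]={b,c}
iter 2: done
  FIRST[S]={b,d}  FIRST[A]={b}  FIRST[B]={c}  FIRST[C]={b,c}

FOLLOW sets:
FOLLOW(S) := {$}
iter 1:
  B→B A: FOLLOW(B) ⊇ FIRST(A) = {b}; new: +{b}
  B→B A: FOLLOW(A) ⊇ FOLLOW(B) ⊇ {b}; new: +{b}
  B→B B d: FOLLOW(B) ⊇ FIRST(B) = {c}; new: +{c}
  B→B B d: FOLLOW(B) ⊇ FIRST(d) = {d}; new: +{d}
  S→A: FOLLOW(A) ⊇ FOLLOW(S) ⊇ {$}; new: +{$}
  S→S A: FOLLOW(S) ⊇ FIRST(A) = {b}; new: +{b}
  S→b B: FOLLOW(B) ⊇ FOLLOW(S) ⊇ {$,b}; new: +{$}
  S→d C: FOLLOW(C) ⊇ FOLLOW(S) ⊇ {$,b}; new: +{$,b}
  FOLLOW[S]={$,b}  FOLLOW[A]={$,b}  FOLLOW[B]={$,b,c,d}  FOLLOW[C]={$,b}
iter 2:
  B→B A: FOLLOW(A) ⊇ FOLLOW(B) ⊇ {$,b,c,d}; new: +{c,d}
  FOLLOW[S]={$,b}  FOLLOW[A]={$,b,c,d}  FOLLOW[B]={$,b,c,d}  FOLLOW[C]={$,b}
iter 3: done
  FOLLOW[S]={$,b}  FOLLOW[A]={$,b,c,d}  FOLLOW[B]={$,b,c,d}  FOLLOW[C]={$,b}

FOLLOW(S) = ["$", "b"]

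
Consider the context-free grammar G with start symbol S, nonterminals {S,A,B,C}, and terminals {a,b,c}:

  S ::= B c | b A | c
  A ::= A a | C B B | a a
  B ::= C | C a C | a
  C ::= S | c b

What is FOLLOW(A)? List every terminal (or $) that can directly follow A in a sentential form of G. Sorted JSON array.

FIRST sets, iterate to fixpoint:
[1]
  A via A→a a: +{a}
  B via B→a: +{a}
  C via C→c b: +{c}
  S via S→B c: +{a}
  S via S→b A: +{b}
  S via S→c: +{c}
  S: {a,b,c}  A: {a}  B: {a}  C: {c}
[2]
  A via A→C B B: +{c}
  B via B→C: +{c}
  C via C→S: +{a,b}
  S: {a,b,c}  A: {a,c}  B: {a,c}  C: {a,b,c}
[3]
  A via A→C B B: +{b}
  B via B→C: +{b}
  S: {a,b,c}  A: {a,b,c}  B: {a,b,c}  C: {a,b,c}
[4] done
  S: {a,b,c}  A: {a,b,c}  B: {a,b,c}  C: {a,b,c}

FOLLOW sets:
FOLLOW(S) := {$}
round 1:
  A→A a: FOLLOW(A) ⊇ FIRST(a) = {a}; new: +{a}
  A→C B B: FOLLOW(C) ⊇ FIRST(B) = {a,b,c}; new: +{a,b,c}
  A→C B B: FOLLOW(B) ⊇ FIRST(B) = {a,b,c}; new: +{a,b,c}
  C→S: FOLLOW(S) ⊇ FOLLOW(C) ⊇ {a,b,c}; new: +{a,b,c}
  S→b A: FOLLOW(A) ⊇ FOLLOW(S) ⊇ {$,a,b,c}; new: +{$,b,c}
  FOLLOW[S]={$,a,b,c}  FOLLOW[A]={$,a,b,c}  FOLLOW[B]={a,b,c}  FOLLOW[C]={a,b,c}
round 2:
  A→C B B: FOLLOW(B) ⊇ FOLLOW(A) ⊇ {$,a,b,c}; new: +{$}
  B→C: FOLLOW(C) ⊇ FOLLOW(B) ⊇ {$,a,b,c}; new: +{$}
  FOLLOW[S]={$,a,b,c}  FOLLOW[A]={$,a,b,c}  FOLLOW[B]={$,a,b,c}  FOLLOW[C]={$,a,b,c}
round 3: (stable)
  FOLLOW[S]={$,a,b,c}  FOLLOW[A]={$,a,b,c}  FOLLOW[B]={$,a,b,c}  FOLLOW[C]={$,a,b,c}

FOLLOW(A) = ["$", "a", "b", "c"]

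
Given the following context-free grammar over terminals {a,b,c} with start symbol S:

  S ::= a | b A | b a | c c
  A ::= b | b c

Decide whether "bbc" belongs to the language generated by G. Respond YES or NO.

CNF form of G:
  S -> T0 A | T0 T2 | T1 T1 | a
  A -> T0 T1 | b
  T0 -> b
  T1 -> c
  T2 -> a

Fill CYK table bottom-up:
  [0..0]={A,T0}  "b"  orig:{A}
  [1..1]={A,T0}  "b"  orig:{A}
  [2..2]={T1}  "c"  orig:{}
  [0..1]={S}  "bb"
  [1..2]={A}  "bc"
  [0..2]={S}  "bbc"

S ∈ T[0,2] ⇒ YES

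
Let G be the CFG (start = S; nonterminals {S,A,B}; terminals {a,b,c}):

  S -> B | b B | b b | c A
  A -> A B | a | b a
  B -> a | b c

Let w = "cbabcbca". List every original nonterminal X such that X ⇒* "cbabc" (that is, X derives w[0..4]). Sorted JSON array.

CNF form of G:
  S -> T0 B | T0 T0 | T0 T2 | T2 A | a
  A -> A B | T0 T1 | a
  B -> T0 T2 | a
  T0 -> b
  T1 -> a
  T2 -> c

CYK table (by increasing span) (cells [i..j] with 0 ≤ i ≤ j ≤ 4 only):
  T[0,0] 'c' = {T2}  orig:{}
  T[1,1] 'b' = {T0}  orig:{}
  T[2,2] 'a' = {A,B,S,T1}  orig:{A,B,S}
  T[3,3] 'b' = {T0}  orig:{}
  T[4,4] 'c' = {T2}  orig:{}
  T[0,1] 'cb' = ∅
  T[1,2] 'ba' = {A,S}
  T[2,3] 'ab' = ∅
  T[3,4] 'bc' = {B,S}
  T[0,2] 'cba' = {S}
  T[1,3] 'bab' = ∅
  T[2,4] 'abc' = {A}
  T[0,3] 'cbab' = ∅
  T[1,4] 'babc' = {A}
  T[0,4] 'cbabc' = {S}

Original NTs in T[0,4] deriving "cbabc": ["S"]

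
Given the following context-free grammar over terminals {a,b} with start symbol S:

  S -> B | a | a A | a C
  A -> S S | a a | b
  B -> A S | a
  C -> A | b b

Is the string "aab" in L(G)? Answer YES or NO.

Convert to CNF:
  S -> A S | T0 A | T0 C | a
  A -> S S | T0 T0 | b
  B -> A S | a
  C -> S S | T0 T0 | T1 T1 | b
  T0 -> a
  T1 -> b

CYK table (by increasing span):
  [0..0]={B,S,T0}  "a"  orig:{B,S}
  [1..1]={B,S,T0}  "a"  orig:{B,S}
  [2..2]={A,C,T1}  "b"  orig:{A,C}
  [0..1]={A,C}  "aa"
  [1..2]={S}  "ab"
  [0..2]={A,C}  "aab"

S ∉ T[0,2] ⇒ NO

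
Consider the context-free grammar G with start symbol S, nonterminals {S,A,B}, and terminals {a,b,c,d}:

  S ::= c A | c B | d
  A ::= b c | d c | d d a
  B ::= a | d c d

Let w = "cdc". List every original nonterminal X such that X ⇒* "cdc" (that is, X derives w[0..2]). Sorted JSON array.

Convert to CNF:
  S -> T1 A | T1 B | d
  A -> T0 T1 | T2 T1 | T2 X4
  B -> T2 X5 | a
  T0 -> b
  T1 -> c
  T2 -> d
  T3 -> a
  X4 -> T2 T3
  X5 -> T1 T2

CYK fill, restricted to cells inside w[0..2]:
  T[0,0] 'c' = {T1}  orig:{}
  T[1,1] 'd' = {S,T2}  orig:{S}
  T[2,2] 'c' = {T1}  orig:{}
  T[0,1] 'cd' = {X5}  orig:{}
  T[1,2] 'dc' = {A}
  T[0,2] 'cdc' = {S}

Original NTs in T[0,2] deriving "cdc": ["S"]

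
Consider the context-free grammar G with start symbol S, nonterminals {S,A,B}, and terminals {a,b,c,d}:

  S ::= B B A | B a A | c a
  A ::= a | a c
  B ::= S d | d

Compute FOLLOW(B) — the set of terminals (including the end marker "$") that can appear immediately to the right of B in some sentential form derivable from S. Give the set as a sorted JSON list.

FIRST sets, iterate to fixpoint:
[1]
  A via A→a: +{a}
  B via B→d: +{d}
  S via S→B B A: +{d}
  S via S→c a: +{c}
  FIRST[S]={c,d}  FIRST[A]={a}  FIRST[B]={d}
[2]
  B via B→S d: +{c}
  FIRST[S]={c,d}  FIRST[A]={a}  FIRST[B]={c,d}
[3] (no change)
  FIRST[S]={c,d}  FIRST[A]={a}  FIRST[B]={c,d}

Compute FOLLOW by fixpoint:
FOLLOW(S) := {$}
round 1:
  B→S d: FOLLOW(S) ⊇ FIRST(d) = {d}; new: +{d}
  S→B B A: FOLLOW(B) ⊇ FIRST(B) = {c,d}; new: +{c,d}
  S→B B A: FOLLOW(B) ⊇ FIRST(A) = {a}; new: +{a}
  S→B B A: FOLLOW(A) ⊇ FOLLOW(S) ⊇ {$,d}; new: +{$,d}
  FOLLOW[S]={$,d}  FOLLOW[A]={$,d}  FOLLOW[B]={a,c,d}
round 2: done
  FOLLOW[S]={$,d}  FOLLOW[A]={$,d}  FOLLOW[B]={a,c,d}

FOLLOW(B) = ["a", "c", "d"]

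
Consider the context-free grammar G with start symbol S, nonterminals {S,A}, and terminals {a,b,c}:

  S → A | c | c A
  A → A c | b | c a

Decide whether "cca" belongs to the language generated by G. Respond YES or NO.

Convert to CNF:
  S -> A T0 | T0 A | T0 T1 | b | c
  A -> A T0 | T0 T1 | b
  T0 -> c
  T1 -> a

CYK table (by increasing span):
  cell(0,0) c: {S,T0}  orig:{S}
  cell(1,1) c: {S,T0}  orig:{S}
  cell(2,2) a: {T1}  orig:{}
  cell(0,1) cc: ∅
  cell(1,2) ca: {A,S}
  cell(0,2) cca: {S}

S ∈ T[0,2] ⇒ YES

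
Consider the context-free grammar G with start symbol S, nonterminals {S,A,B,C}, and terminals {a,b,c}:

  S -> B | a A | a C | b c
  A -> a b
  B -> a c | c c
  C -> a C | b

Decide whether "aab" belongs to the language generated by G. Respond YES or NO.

Convert to CNF:
  S -> T0 A | T0 C | T0 T2 | T1 T2 | T2 T2
  A -> T0 T1
  B -> T0 T2 | T2 T2
  C -> T0 C | b
  T0 -> a
  T1 -> b
  T2 -> c

CYK table (by increasing span):
  T[0,0] 'a' = {T0}  orig:{}
  T[1,1] 'a' = {T0}  orig:{}
  T[2,2] 'b' = {C,T1}  orig:{C}
  T[0,1] 'aa' = ∅
  T[1,2] 'ab' = {A,C,S}
  T[0,2] 'aab' = {C,S}

S ∈ T[0,2] ⇒ YES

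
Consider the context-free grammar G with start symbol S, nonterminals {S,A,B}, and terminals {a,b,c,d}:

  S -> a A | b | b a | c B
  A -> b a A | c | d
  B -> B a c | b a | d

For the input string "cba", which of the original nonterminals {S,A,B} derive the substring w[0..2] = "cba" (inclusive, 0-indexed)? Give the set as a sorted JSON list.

CNF form of G:
  S -> T0 T1 | T1 A | T2 B | b
  A -> T0 X3 | c | d
  B -> B X4 | T0 T1 | d
  T0 -> b
  T1 -> a
  T2 -> c
  X3 -> T1 A
  X4 -> T1 T2

CYK table (by increasing span) — only the sub-triangle for w[0..2]:
  [0..0]={A,T2}  "c"  orig:{A}
  [1..1]={S,T0}  "b"  orig:{S}
  [2..2]={T1}  "a"  orig:{}
  [0..1]=∅  "cb"
  [1..2]={B,S}  "ba"
  [0..2]={S}  "cba"

Original NTs in T[0,2] deriving "cba": ["S"]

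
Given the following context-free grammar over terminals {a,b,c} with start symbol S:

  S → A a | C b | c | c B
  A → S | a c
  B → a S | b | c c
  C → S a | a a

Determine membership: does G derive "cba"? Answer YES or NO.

Convert to CNF:
  S -> A T0 | C T1 | T2 B | c
  A -> A T0 | C T1 | T0 T2 | T2 B | c
  B -> T0 S | T2 T2 | b
  C -> S T0 | T0 T0
  T0 -> a
  T1 -> b
  T2 -> c

CYK table (by increasing span):
  T[0,0] 'c' = {A,S,T2}  orig:{A,S}
  T[1,1] 'b' = {B,T1}  orig:{B}
  T[2,2] 'a' = {T0}  orig:{}
  T[0,1] 'cb' = {A,S}
  T[1,2] 'ba' = ∅
  T[0,2] 'cba' = {A,C,S}

S ∈ T[0,2] ⇒ YES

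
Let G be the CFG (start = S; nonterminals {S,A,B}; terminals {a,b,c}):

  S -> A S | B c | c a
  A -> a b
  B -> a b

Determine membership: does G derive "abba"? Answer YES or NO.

Convert to CNF:
  S -> A S | B T2 | T2 T0
  A -> T0 T1
  B -> T0 T1
  T0 -> a
  T1 -> b
  T2 -> c

Fill CYK table bottom-up:
  T[0,0] 'a' = {T0}  orig:{}
  T[1,1] 'b' = {T1}  orig:{}
  T[2,2] 'b' = {T1}  orig:{}
  T[3,3] 'a' = {T0}  orig:{}
  T[0,1] 'ab' = {A,B}
  T[1,2] 'bb' = ∅
  T[2,3] 'ba' = ∅
  T[0,2] 'abb' = ∅
  T[1,3] 'bba' = ∅
  T[0,3] 'abba' = ∅

S ∉ T[0,3] ⇒ NO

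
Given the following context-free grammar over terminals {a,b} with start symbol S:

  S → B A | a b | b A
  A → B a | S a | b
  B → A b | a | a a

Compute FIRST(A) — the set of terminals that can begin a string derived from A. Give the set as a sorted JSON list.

Compute FIRST by fixpoint:
[1]
  A via A→b: +{b}
  B via B→A b: +{b}
  B via B→a: +{a}
  S via S→B A: +{a,b}
  S: {a,b}  A: {b}  B: {a,b}
[2]
  A via A→B a: +{a}
  S: {a,b}  A: {a,b}  B: {a,b}
[3] — fixpoint
  S: {a,b}  A: {a,b}  B: {a,b}

FIRST(A) = ["a", "b"]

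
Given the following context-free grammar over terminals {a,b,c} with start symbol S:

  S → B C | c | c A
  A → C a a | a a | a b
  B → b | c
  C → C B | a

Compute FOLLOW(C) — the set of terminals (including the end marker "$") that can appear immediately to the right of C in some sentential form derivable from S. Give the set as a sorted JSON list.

FIRST sets, iterate to fixpoint:
[1]
  A via A→a a: +{a}
  B via B→b: +{b}
  B via B→c: +{c}
  C via C→a: +{a}
  S via S→B C: +{b,c}
  FIRST[S]={b,c}  FIRST[A]={a}  FIRST[B]={b,c}  FIRST[C]={a}
[2] done
  FIRST[S]={b,c}  FIRST[A]={a}  FIRST[B]={b,c}  FIRST[C]={a}

FOLLOW sets:
initialize: $ ∈ FOLLOW(S)
pass 1:
  A→C a a: FOLLOW(C) ⊇ FIRST(a) = {a}; new: +{a}
  C→C B: FOLLOW(C) ⊇ FIRST(B) = {b,c}; new: +{b,c}
  C→C B: FOLLOW(B) ⊇ FOLLOW(C) ⊇ {a,b,c}; new: +{a,b,c}
  S→B C: FOLLOW(C) ⊇ FOLLOW(S) ⊇ {$}; new: +{$}
  S→c A: FOLLOW(A) ⊇ FOLLOW(S) ⊇ {$}; new: +{$}
  FOLLOW(S)={$}  FOLLOW(A)={$}  FOLLOW(B)={a,b,c}  FOLLOW(C)={$,a,b,c}
pass 2:
  C→C B: FOLLOW(B) ⊇ FOLLOW(C) ⊇ {$,a,b,c}; new: +{$}
  FOLLOW(S)={$}  FOLLOW(A)={$}  FOLLOW(B)={$,a,b,c}  FOLLOW(C)={$,a,b,c}
pass 3: — fixpoint
  FOLLOW(S)={$}  FOLLOW(A)={$}  FOLLOW(B)={$,a,b,c}  FOLLOW(C)={$,a,b,c}

FOLLOW(C) = ["$", "a", "b", "c"]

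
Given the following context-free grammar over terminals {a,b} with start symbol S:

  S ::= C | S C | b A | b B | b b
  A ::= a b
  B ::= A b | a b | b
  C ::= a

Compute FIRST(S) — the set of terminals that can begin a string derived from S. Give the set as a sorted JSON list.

FIRST sets, iterate to fixpoint:
iter 1:
  A via A→a b: +{a}
  B via B→A b: +{a}
  B via B→b: +{b}
  C via C→a: +{a}
  S via S→C: +{a}
  S via S→b A: +{b}
  FIRST(S)={a,b}  FIRST(A)={a}  FIRST(B)={a,b}  FIRST(C)={a}
iter 2: — fixpoint
  FIRST(S)={a,b}  FIRST(A)={a}  FIRST(B)={a,b}  FIRST(C)={a}

FIRST(S) = ["a", "b"]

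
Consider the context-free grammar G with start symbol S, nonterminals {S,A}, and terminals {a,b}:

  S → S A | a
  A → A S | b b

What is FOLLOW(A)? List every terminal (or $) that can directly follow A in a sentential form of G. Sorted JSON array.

FIRST sets, iterate to fixpoint:
iter 1:
  A via A→b b: +{b}
  S via S→a: +{a}
  S: {a}  A: {b}
iter 2: done
  S: {a}  A: {b}

FOLLOW iteration:
FOLLOW(S) := {$}
pass 1:
  A→A S: FOLLOW(A) ⊇ FIRST(S) = {a}; new: +{a}
  A→A S: FOLLOW(S) ⊇ FOLLOW(A) ⊇ {a}; new: +{a}
  S→S A: FOLLOW(S) ⊇ FIRST(A) = {b}; new: +{b}
  S→S A: FOLLOW(A) ⊇ FOLLOW(S) ⊇ {$,a,b}; new: +{$,b}
  S: {$,a,b}  A: {$,a,b}
pass 2: (no change)
  S: {$,a,b}  A: {$,a,b}

FOLLOW(A) = ["$", "a", "b"]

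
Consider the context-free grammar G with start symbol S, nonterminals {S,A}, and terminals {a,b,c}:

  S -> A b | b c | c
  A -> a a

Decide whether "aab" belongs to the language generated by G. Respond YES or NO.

Convert to CNF:
  S -> A T1 | T1 T2 | c
  A -> T0 T0
  T0 -> a
  T1 -> b
  T2 -> c

CYK fill:
  [0..0]={T0}  "a"  orig:{}
  [1..1]={T0}  "a"  orig:{}
  [2..2]={T1}  "b"  orig:{}
  [0..1]={A}  "aa"
  [1..2]=∅  "ab"
  [0..2]={S}  "aab"

S ∈ T[0,2] ⇒ YES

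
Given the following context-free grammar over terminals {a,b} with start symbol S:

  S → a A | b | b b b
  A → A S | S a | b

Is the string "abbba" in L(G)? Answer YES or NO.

Convert to CNF:
  S -> T0 A | T1 X2 | b
  A -> A S | S T0 | b
  T0 -> a
  T1 -> b
  X2 -> T1 T1

Fill CYK table bottom-up:
  T[0,0] 'a' = {T0}  orig:{}
  T[1,1] 'b' = {A,S,T1}  orig:{A,S}
  T[2,2] 'b' = {A,S,T1}  orig:{A,S}
  T[3,3] 'b' = {A,S,T1}  orig:{A,S}
  T[4,4] 'a' = {T0}  orig:{}
  T[0,1] 'ab' = {S}
  T[1,2] 'bb' = {A,X2}  orig:{A}
  T[2,3] 'bb' = {A,X2}  orig:{A}
  T[3,4] 'ba' = {A}
  T[0,2] 'abb' = {S}
  T[1,3] 'bbb' = {A,S}
  T[2,4] 'bba' = ∅
  T[0,3] 'abbb' = {S}
  T[1,4] 'bbba' = {A}
  T[0,4] 'abbba' = {A,S}

S ∈ T[0,4] ⇒ YES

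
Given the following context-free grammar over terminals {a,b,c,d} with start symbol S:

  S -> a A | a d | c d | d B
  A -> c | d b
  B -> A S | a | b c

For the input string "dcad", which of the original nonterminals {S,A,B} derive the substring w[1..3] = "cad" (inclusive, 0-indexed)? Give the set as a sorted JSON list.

Convert to CNF:
  S -> T0 B | T2 T0 | T3 A | T3 T0
  A -> T0 T1 | c
  B -> A S | T1 T2 | a
  T0 -> d
  T1 -> b
  T2 -> c
  T3 -> a

Fill CYK table bottom-up (cells [i..j] with 1 ≤ i ≤ j ≤ 3 only):
  cell(1,1) c: {A,T2}  orig:{A}
  cell(2,2) a: {B,T3}  orig:{B}
  cell(3,3) d: {T0}  orig:{}
  cell(1,2) ca: ∅
  cell(2,3) ad: {S}
  cell(1,3) cad: {B}

Original NTs in T[1,3] deriving "cad": ["B"]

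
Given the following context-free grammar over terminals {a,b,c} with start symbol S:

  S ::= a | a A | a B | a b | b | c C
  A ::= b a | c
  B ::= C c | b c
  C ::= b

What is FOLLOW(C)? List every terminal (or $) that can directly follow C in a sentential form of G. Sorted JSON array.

FIRST iteration:
iter 1:
  A via A→b a: +{b}
  A via A→c: +{c}
  B via B→b c: +{b}
  C via C→b: +{b}
  S via S→a: +{a}
  S via S→b: +{b}
  S via S→c C: +{c}
  FIRST[S]={a,b,c}  FIRST[A]={b,c}  FIRST[B]={b}  FIRST[C]={b}
iter 2: (no change)
  FIRST[S]={a,b,c}  FIRST[A]={b,c}  FIRST[B]={b}  FIRST[C]={b}

Compute FOLLOW by fixpoint:
initialize: $ ∈ FOLLOW(S)
[1]
  B→C c: FOLLOW(C) ⊇ FIRST(c) = {c}; new: +{c}
  S→a A: FOLLOW(A) ⊇ FOLLOW(S) ⊇ {$}; new: +{$}
  S→a B: FOLLOW(B) ⊇ FOLLOW(S) ⊇ {$}; new: +{$}
  S→c C: FOLLOW(C) ⊇ FOLLOW(S) ⊇ {$}; new: +{$}
  S: {$}  A: {$}  B: {$}  C: {$,c}
[2] (no change)
  S: {$}  A: {$}  B: {$}  C: {$,c}

FOLLOW(C) = ["$", "c"]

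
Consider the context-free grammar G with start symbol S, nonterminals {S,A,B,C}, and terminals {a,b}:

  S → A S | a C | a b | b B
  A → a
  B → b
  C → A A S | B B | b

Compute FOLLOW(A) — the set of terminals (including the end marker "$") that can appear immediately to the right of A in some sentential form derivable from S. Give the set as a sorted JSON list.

FIRST iteration:
iter 1:
  A via A→a: +{a}
  B via B→b: +{b}
  C via C→A A S: +{a}
  C via C→B B: +{b}
  S via S→A S: +{a}
  S via S→b B: +{b}
  S: {a,b}  A: {a}  B: {b}  C: {a,b}
iter 2: (no change)
  S: {a,b}  A: {a}  B: {b}  C: {a,b}

FOLLOW iteration:
seed FOLLOW(S) with $
pass 1:
  C→A A S: FOLLOW(A) ⊇ FIRST(A) = {a}; new: +{a}
  C→A A S: FOLLOW(A) ⊇ FIRST(S) = {a,b}; new: +{b}
  C→B B: FOLLOW(B) ⊇ FIRST(B) = {b}; new: +{b}
  S→a C: FOLLOW(C) ⊇ FOLLOW(S) ⊇ {$}; new: +{$}
  S→b B: FOLLOW(B) ⊇ FOLLOW(S) ⊇ {$}; new: +{$}
  S: {$}  A: {a,b}  B: {$,b}  C: {$}
pass 2: (no change)
  S: {$}  A: {a,b}  B: {$,b}  C: {$}

FOLLOW(A) = ["a", "b"]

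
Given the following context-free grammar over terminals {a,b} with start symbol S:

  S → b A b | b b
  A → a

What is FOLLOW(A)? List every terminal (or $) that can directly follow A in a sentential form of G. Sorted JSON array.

FIRST sets, iterate to fixpoint:
iter 1:
  A via A→a: +{a}
  S via S→b A b: +{b}
  S: {b}  A: {a}
iter 2: (stable)
  S: {b}  A: {a}

FOLLOW iteration:
initialize: $ ∈ FOLLOW(S)
[1]
  S→b A b: FOLLOW(A) ⊇ FIRST(b) = {b}; new: +{b}
  FOLLOW[S]={$}  FOLLOW[A]={b}
[2] (stable)
  FOLLOW[S]={$}  FOLLOW[A]={b}

FOLLOW(A) = ["b"]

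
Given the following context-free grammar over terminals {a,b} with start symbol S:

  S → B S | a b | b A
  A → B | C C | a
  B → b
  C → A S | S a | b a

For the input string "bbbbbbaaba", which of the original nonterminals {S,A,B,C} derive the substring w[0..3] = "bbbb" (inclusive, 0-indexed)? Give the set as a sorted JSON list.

Convert to CNF:
  S -> B S | T0 T1 | T1 A
  A -> C C | a | b
  B -> b
  C -> A S | S T0 | T1 T0
  T0 -> a
  T1 -> b

Fill CYK table bottom-up — only the sub-triangle for w[0..3]:
  cell(0,0) b: {A,B,T1}  orig:{A,B}
  cell(1,1) b: {A,B,T1}  orig:{A,B}
  cell(2,2) b: {A,B,T1}  orig:{A,B}
  cell(3,3) b: {A,B,T1}  orig:{A,B}
  cell(0,1) bb: {S}
  cell(1,2) bb: {S}
  cell(2,3) bb: {S}
  cell(0,2) bbb: {C,S}
  cell(1,3) bbb: {C,S}
  cell(0,3) bbbb: {C,S}

Original NTs in T[0,3] deriving "bbbb": ["C", "S"]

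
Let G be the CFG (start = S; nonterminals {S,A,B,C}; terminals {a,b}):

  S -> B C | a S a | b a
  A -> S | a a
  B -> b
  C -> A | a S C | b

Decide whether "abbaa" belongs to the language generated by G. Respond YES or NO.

CNF form of G:
  S -> B C | T0 X5 | T1 T0
  A -> B C | T0 T0 | T0 X2 | T1 T0
  B -> b
  C -> B C | T0 T0 | T0 X3 | T0 X4 | T1 T0 | b
  T0 -> a
  T1 -> b
  X2 -> S T0
  X3 -> S C
  X4 -> S T0
  X5 -> S T0

CYK fill:
  T[0,0] 'a' = {T0}  orig:{}
  T[1,1] 'b' = {B,C,T1}  orig:{B,C}
  T[2,2] 'b' = {B,C,T1}  orig:{B,C}
  T[3,3] 'a' = {T0}  orig:{}
  T[4,4] 'a' = {T0}  orig:{}
  T[0,1] 'ab' = ∅
  T[1,2] 'bb' = {A,C,S}
  T[2,3] 'ba' = {A,C,S}
  T[3,4] 'aa' = {A,C}
  T[0,2] 'abb' = ∅
  T[1,3] 'bba' = {A,C,S,X2,X4,X5}  orig:{A,C,S}
  T[2,4] 'baa' = {A,C,S,X2,X4,X5}  orig:{A,C,S}
  T[0,3] 'abba' = {A,C,S}
  T[1,4] 'bbaa' = {A,C,S,X2,X3,X4,X5}  orig:{A,C,S}
  T[0,4] 'abbaa' = {A,C,S,X2,X4,X5}  orig:{A,C,S}

S ∈ T[0,4] ⇒ YES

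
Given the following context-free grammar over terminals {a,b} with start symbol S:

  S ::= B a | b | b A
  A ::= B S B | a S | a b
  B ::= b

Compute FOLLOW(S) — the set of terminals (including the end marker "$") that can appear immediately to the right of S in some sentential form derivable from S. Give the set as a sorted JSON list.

FIRST iteration:
pass 1:
  A via A→a S: +{a}
  B via B→b: +{b}
  S via S→B a: +{b}
  S: {b}  A: {a}  B: {b}
pass 2:
  A via A→B S B: +{b}
  S: {b}  A: {a,b}  B: {b}
pass 3: (no change)
  S: {b}  A: {a,b}  B: {b}

FOLLOW iteration:
initialize: $ ∈ FOLLOW(S)
iter 1:
  A→B S B: FOLLOW(B) ⊇ FIRST(S) = {b}; new: +{b}
  A→B S B: FOLLOW(S) ⊇ FIRST(B) = {b}; new: +{b}
  S→B a: FOLLOW(B) ⊇ FIRST(a) = {a}; new: +{a}
  S→b A: FOLLOW(A) ⊇ FOLLOW(S) ⊇ {$,b}; new: +{$,b}
  FOLLOW[S]={$,b}  FOLLOW[A]={$,b}  FOLLOW[B]={a,b}
iter 2:
  A→B S B: FOLLOW(B) ⊇ FOLLOW(A) ⊇ {$,b}; new: +{$}
  FOLLOW[S]={$,b}  FOLLOW[A]={$,b}  FOLLOW[B]={$,a,b}
iter 3: (stable)
  FOLLOW[S]={$,b}  FOLLOW[A]={$,b}  FOLLOW[B]={$,a,b}

FOLLOW(S) = ["$", "b"]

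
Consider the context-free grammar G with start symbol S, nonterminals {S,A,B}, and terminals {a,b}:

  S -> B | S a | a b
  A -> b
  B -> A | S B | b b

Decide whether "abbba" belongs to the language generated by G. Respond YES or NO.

CNF form of G:
  S -> S B | S T1 | T0 T0 | T1 T0 | b
  A -> b
  B -> S B | T0 T0 | b
  T0 -> b
  T1 -> a

CYK table (by increasing span):
  T[0,0] 'a' = {T1}  orig:{}
  T[1,1] 'b' = {A,B,S,T0}  orig:{A,B,S}
  T[2,2] 'b' = {A,B,S,T0}  orig:{A,B,S}
  T[3,3] 'b' = {A,B,S,T0}  orig:{A,B,S}
  T[4,4] 'a' = {T1}  orig:{}
  T[0,1] 'ab' = {S}
  T[1,2] 'bb' = {B,S}
  T[2,3] 'bb' = {B,S}
  T[3,4] 'ba' = {S}
  T[0,2] 'abb' = {B,S}
  T[1,3] 'bbb' = {B,S}
  T[2,4] 'bba' = {S}
  T[0,3] 'abbb' = {B,S}
  T[1,4] 'bbba' = {S}
  T[0,4] 'abbba' = {S}

S ∈ T[0,4] ⇒ YES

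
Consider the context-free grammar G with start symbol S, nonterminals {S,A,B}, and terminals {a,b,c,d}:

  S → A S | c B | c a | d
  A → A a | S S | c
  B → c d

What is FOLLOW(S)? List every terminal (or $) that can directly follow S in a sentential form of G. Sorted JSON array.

FIRST sets, iterate to fixpoint:
iter 1:
  A via A→c: +{c}
  B via B→c d: +{c}
  S via S→A S: +{c}
  S via S→d: +{d}
  FIRST(S)={c,d}  FIRST(A)={c}  FIRST(B)={c}
iter 2:
  A via A→S S: +{d}
  FIRST(S)={c,d}  FIRST(A)={c,d}  FIRST(B)={c}
iter 3: — fixpoint
  FIRST(S)={c,d}  FIRST(A)={c,d}  FIRST(B)={c}

FOLLOW iteration:
initialize: $ ∈ FOLLOW(S)
[1]
  A→A a: FOLLOW(A) ⊇ FIRST(a) = {a}; new: +{a}
  A→S S: FOLLOW(S) ⊇ FIRST(S) = {c,d}; new: +{c,d}
  A→S S: FOLLOW(S) ⊇ FOLLOW(A) ⊇ {a}; new: +{a}
  S→A S: FOLLOW(A) ⊇ FIRST(S) = {c,d}; new: +{c,d}
  S→c B: FOLLOW(B) ⊇ FOLLOW(S) ⊇ {$,a,c,d}; new: +{$,a,c,d}
  FOLLOW(S)={$,a,c,d}  FOLLOW(A)={a,c,d}  FOLLOW(B)={$,a,c,d}
[2] (stable)
  FOLLOW(S)={$,a,c,d}  FOLLOW(A)={a,c,d}  FOLLOW(B)={$,a,c,d}

FOLLOW(S) = ["$", "a", "c", "d"]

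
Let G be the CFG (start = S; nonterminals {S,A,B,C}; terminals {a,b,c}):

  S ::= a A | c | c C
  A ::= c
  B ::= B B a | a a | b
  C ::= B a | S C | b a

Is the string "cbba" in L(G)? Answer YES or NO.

Convert to CNF:
  S -> T0 A | T2 C | c
  A -> c
  B -> B X3 | T0 T0 | b
  C -> B T0 | S C | T1 T0
  T0 -> a
  T1 -> b
  T2 -> c
  X3 -> B T0

Fill CYK table bottom-up:
  cell(0,0) c: {A,S,T2}  orig:{A,S}
  cell(1,1) b: {B,T1}  orig:{B}
  cell(2,2) b: {B,T1}  orig:{B}
  cell(3,3) a: {T0}  orig:{}
  cell(0,1) cb: ∅
  cell(1,2) bb: ∅
  cell(2,3) ba: {C,X3}  orig:{C}
  cell(0,2) cbb: ∅
  cell(1,3) bba: {B}
  cell(0,3) cbba: ∅

S ∉ T[0,3] ⇒ NO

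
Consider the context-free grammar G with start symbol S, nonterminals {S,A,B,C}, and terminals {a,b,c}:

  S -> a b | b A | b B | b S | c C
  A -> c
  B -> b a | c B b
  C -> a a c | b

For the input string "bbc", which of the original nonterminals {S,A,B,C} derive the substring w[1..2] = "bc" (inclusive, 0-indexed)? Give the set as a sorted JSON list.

Convert to CNF:
  S -> T0 A | T0 B | T0 S | T1 T0 | T2 C
  A -> c
  B -> T0 T1 | T2 X3
  C -> T1 X4 | b
  T0 -> b
  T1 -> a
  T2 -> c
  X3 -> B T0
  X4 -> T1 T2

CYK fill — only the sub-triangle for w[1..2]:
  [1..1]={C,T0}  "b"  orig:{C}
  [2..2]={A,T2}  "c"  orig:{A}
  [1..2]={S}  "bc"

Original NTs in T[1,2] deriving "bc": ["S"]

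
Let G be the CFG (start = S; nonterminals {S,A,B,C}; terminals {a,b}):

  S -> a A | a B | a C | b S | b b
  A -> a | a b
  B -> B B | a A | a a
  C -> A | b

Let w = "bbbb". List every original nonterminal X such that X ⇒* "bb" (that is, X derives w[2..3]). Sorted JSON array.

CNF form of G:
  S -> T0 A | T0 B | T0 C | T1 S | T1 T1
  A -> T0 T1 | a
  B -> B B | T0 A | T0 T0
  C -> T0 T1 | a | b
  T0 -> a
  T1 -> b

Fill CYK table bottom-up (cells [i..j] with 2 ≤ i ≤ j ≤ 3 only):
  T[2,2] 'b' = {C,T1}  orig:{C}
  T[3,3] 'b' = {C,T1}  orig:{C}
  T[2,3] 'bb' = {S}

Original NTs in T[2,3] deriving "bb": ["S"]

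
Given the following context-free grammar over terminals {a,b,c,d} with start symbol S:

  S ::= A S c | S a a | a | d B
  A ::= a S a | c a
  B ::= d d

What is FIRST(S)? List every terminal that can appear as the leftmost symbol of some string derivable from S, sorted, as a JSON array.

FIRST sets, iterate to fixpoint:
[1]
  A via A→a S a: +{a}
  A via A→c a: +{c}
  B via B→d d: +{d}
  S via S→A S c: +{a,c}
  S via S→d B: +{d}
  S: {a,c,d}  A: {a,c}  B: {d}
[2] (no change)
  S: {a,c,d}  A: {a,c}  B: {d}

FIRST(S) = ["a", "c", "d"]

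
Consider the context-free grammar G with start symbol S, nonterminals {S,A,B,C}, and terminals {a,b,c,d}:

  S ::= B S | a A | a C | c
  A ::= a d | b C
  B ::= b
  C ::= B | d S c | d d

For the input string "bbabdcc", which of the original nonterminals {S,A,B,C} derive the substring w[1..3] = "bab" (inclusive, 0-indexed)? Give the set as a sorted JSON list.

Convert to CNF:
  S -> B S | T0 A | T0 C | c
  A -> T0 T1 | T2 C
  B -> b
  C -> T1 T1 | T1 X4 | b
  T0 -> a
  T1 -> d
  T2 -> b
  T3 -> c
  X4 -> S T3

CYK table (by increasing span), restricted to cells inside w[1..3]:
  T[1,1] 'b' = {B,C,T2}  orig:{B,C}
  T[2,2] 'a' = {T0}  orig:{}
  T[3,3] 'b' = {B,C,T2}  orig:{B,C}
  T[1,2] 'ba' = ∅
  T[2,3] 'ab' = {S}
  T[1,3] 'bab' = {S}

Original NTs in T[1,3] deriving "bab": ["S"]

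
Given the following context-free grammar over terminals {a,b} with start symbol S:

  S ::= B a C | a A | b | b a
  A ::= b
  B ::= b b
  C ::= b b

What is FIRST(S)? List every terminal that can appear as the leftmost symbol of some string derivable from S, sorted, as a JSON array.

FIRST sets, iterate to fixpoint:
[1]
  A via A→b: +{b}
  B via B→b b: +{b}
  C via C→b b: +{b}
  S via S→B a C: +{b}
  S via S→a A: +{a}
  S: {a,b}  A: {b}  B: {b}  C: {b}
[2] (no change)
  S: {a,b}  A: {b}  B: {b}  C: {b}

FIRST(S) = ["a", "b"]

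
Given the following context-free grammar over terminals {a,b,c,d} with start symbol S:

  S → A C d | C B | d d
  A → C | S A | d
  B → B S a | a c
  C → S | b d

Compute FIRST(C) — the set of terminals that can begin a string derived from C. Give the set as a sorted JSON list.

Compute FIRST by fixpoint:
iter 1:
  A via A→d: +{d}
  B via B→a c: +{a}
  C via C→b d: +{b}
  S via S→A C d: +{d}
  S via S→C B: +{b}
  FIRST(S)={b,d}  FIRST(A)={d}  FIRST(B)={a}  FIRST(C)={b}
iter 2:
  A via A→C: +{b}
  C via C→S: +{d}
  FIRST(S)={b,d}  FIRST(A)={b,d}  FIRST(B)={a}  FIRST(C)={b,d}
iter 3: done
  FIRST(S)={b,d}  FIRST(A)={b,d}  FIRST(B)={a}  FIRST(C)={b,d}

FIRST(C) = ["b", "d"]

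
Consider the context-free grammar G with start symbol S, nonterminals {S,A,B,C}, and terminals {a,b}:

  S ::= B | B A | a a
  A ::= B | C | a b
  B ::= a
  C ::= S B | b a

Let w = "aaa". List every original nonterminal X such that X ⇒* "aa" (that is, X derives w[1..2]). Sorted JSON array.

Convert to CNF:
  S -> B A | T0 T0 | a
  A -> S B | T0 T1 | T1 T0 | a
  B -> a
  C -> S B | T1 T0
  T0 -> a
  T1 -> b

Fill CYK table bottom-up — only the sub-triangle for w[1..2]:
  cell(1,1) a: {A,B,S,T0}  orig:{A,B,S}
  cell(2,2) a: {A,B,S,T0}  orig:{A,B,S}
  cell(1,2) aa: {A,C,S}

Original NTs in T[1,2] deriving "aa": ["A", "C", "S"]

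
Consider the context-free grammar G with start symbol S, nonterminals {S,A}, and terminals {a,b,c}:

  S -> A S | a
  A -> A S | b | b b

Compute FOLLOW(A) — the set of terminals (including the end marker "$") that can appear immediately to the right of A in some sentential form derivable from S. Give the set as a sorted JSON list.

Compute FIRST by fixpoint:
pass 1:
  A via A→b: +{b}
  S via S→A S: +{b}
  S via S→a: +{a}
  S: {a,b}  A: {b}
pass 2: (stable)
  S: {a,b}  A: {b}

FOLLOW iteration:
initialize: $ ∈ FOLLOW(S)
iter 1:
  A→A S: FOLLOW(A) ⊇ FIRST(S) = {a,b}; new: +{a,b}
  A→A S: FOLLOW(S) ⊇ FOLLOW(A) ⊇ {a,b}; new: +{a,b}
  S: {$,a,b}  A: {a,b}
iter 2: done
  S: {$,a,b}  A: {a,b}

FOLLOW(A) = ["a", "b"]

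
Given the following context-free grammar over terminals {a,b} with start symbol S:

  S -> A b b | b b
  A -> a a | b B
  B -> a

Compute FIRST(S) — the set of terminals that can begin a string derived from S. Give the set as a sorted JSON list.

FIRST iteration:
pass 1:
  A via A→a a: +{a}
  A via A→b B: +{b}
  B via B→a: +{a}
  S via S→A b b: +{a,b}
  S: {a,b}  A: {a,b}  B: {a}
pass 2: (no change)
  S: {a,b}  A: {a,b}  B: {a}

FIRST(S) = ["a", "b"]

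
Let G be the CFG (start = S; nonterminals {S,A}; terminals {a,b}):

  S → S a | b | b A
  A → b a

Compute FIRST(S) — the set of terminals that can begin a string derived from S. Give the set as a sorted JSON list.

FIRST iteration:
round 1:
  A via A→b a: +{b}
  S via S→b: +{b}
  FIRST(S)={b}  FIRST(A)={b}
round 2: done
  FIRST(S)={b}  FIRST(A)={b}

FIRST(S) = ["b"]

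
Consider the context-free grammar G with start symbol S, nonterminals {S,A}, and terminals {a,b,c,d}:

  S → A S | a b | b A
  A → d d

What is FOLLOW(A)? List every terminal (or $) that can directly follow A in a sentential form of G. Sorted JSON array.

FIRST iteration:
[1]
  A via A→d d: +{d}
  S via S→A S: +{d}
  S via S→a b: +{a}
  S via S→b A: +{b}
  FIRST(S)={a,b,d}  FIRST(A)={d}
[2] (stable)
  FIRST(S)={a,b,d}  FIRST(A)={d}

FOLLOW sets:
seed FOLLOW(S) with $
round 1:
  S→A S: FOLLOW(A) ⊇ FIRST(S) = {a,b,d}; new: +{a,b,d}
  S→b A: FOLLOW(A) ⊇ FOLLOW(S) ⊇ {$}; new: +{$}
  FOLLOW[S]={$}  FOLLOW[A]={$,a,b,d}
round 2: — fixpoint
  FOLLOW[S]={$}  FOLLOW[A]={$,a,b,d}

FOLLOW(A) = ["$", "a", "b", "d"]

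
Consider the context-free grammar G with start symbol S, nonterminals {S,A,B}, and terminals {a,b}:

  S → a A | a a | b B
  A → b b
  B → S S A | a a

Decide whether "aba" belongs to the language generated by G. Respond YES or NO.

CNF form of G:
  S -> T0 B | T1 A | T1 T1
  A -> T0 T0
  B -> S X2 | T1 T1
  T0 -> b
  T1 -> a
  X2 -> S A

CYK fill:
  cell(0,0) a: {T1}  orig:{}
  cell(1,1) b: {T0}  orig:{}
  cell(2,2) a: {T1}  orig:{}
  cell(0,1) ab: ∅
  cell(1,2) ba: ∅
  cell(0,2) aba: ∅

S ∉ T[0,2] ⇒ NO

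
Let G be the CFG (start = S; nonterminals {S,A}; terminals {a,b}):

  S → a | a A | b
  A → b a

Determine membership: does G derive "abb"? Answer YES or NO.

CNF form of G:
  S -> T1 A | a | b
  A -> T0 T1
  T0 -> b
  T1 -> a

CYK fill:
  [0..0]={S,T1}  "a"  orig:{S}
  [1..1]={S,T0}  "b"  orig:{S}
  [2..2]={S,T0}  "b"  orig:{S}
  [0..1]=∅  "ab"
  [1..2]=∅  "bb"
  [0..2]=∅  "abb"

S ∉ T[0,2] ⇒ NO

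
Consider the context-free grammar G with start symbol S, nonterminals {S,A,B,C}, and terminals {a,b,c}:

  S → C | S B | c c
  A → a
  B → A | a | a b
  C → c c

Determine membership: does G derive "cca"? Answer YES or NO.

Convert to CNF:
  S -> S B | T2 T2
  A -> a
  B -> T0 T1 | a
  C -> T2 T2
  T0 -> a
  T1 -> b
  T2 -> c

CYK table (by increasing span):
  [0..0]={T2}  "c"  orig:{}
  [1..1]={T2}  "c"  orig:{}
  [2..2]={A,B,T0}  "a"  orig:{A,B}
  [0..1]={C,S}  "cc"
  [1..2]=∅  "ca"
  [0..2]={S}  "cca"

S ∈ T[0,2] ⇒ YES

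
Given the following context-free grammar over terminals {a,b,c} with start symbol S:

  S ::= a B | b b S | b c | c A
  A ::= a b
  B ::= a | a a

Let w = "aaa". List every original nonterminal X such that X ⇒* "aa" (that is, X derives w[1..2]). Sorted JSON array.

CNF form of G:
  S -> T0 B | T1 T2 | T1 X3 | T2 A
  A -> T0 T1
  B -> T0 T0 | a
  T0 -> a
  T1 -> b
  T2 -> c
  X3 -> T1 S

CYK fill (cells [i..j] with 1 ≤ i ≤ j ≤ 2 only):
  [1..1]={B,T0}  "a"  orig:{B}
  [2..2]={B,T0}  "a"  orig:{B}
  [1..2]={B,S}  "aa"

Original NTs in T[1,2] deriving "aa": ["B", "S"]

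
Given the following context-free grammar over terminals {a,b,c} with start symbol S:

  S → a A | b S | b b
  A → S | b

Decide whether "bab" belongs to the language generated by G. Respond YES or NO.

CNF form of G:
  S -> T0 A | T1 S | T1 T1
  A -> T0 A | T1 S | T1 T1 | b
  T0 -> a
  T1 -> b

CYK fill:
  [0..0]={A,T1}  "b"  orig:{A}
  [1..1]={T0}  "a"  orig:{}
  [2..2]={A,T1}  "b"  orig:{A}
  [0..1]=∅  "ba"
  [1..2]={A,S}  "ab"
  [0..2]={A,S}  "bab"

S ∈ T[0,2] ⇒ YES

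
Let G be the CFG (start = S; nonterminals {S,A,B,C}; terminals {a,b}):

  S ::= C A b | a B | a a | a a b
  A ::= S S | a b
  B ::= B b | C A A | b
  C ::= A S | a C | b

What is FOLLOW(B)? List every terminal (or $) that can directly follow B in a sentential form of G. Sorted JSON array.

Compute FIRST by fixpoint:
iter 1:
  A via A→a b: +{a}
  B via B→b: +{b}
  C via C→A S: +{a}
  C via C→b: +{b}
  S via S→C A b: +{a,b}
  S: {a,b}  A: {a}  B: {b}  C: {a,b}
iter 2:
  A via A→S S: +{b}
  B via B→C A A: +{a}
  S: {a,b}  A: {a,b}  B: {a,b}  C: {a,b}
iter 3: — fixpoint
  S: {a,b}  A: {a,b}  B: {a,b}  C: {a,b}

FOLLOW sets:
FOLLOW(S) := {$}
[1]
  A→S S: FOLLOW(S) ⊇ FIRST(S) = {a,b}; new: +{a,b}
  B→B b: FOLLOW(B) ⊇ FIRST(b) = {b}; new: +{b}
  B→C A A: FOLLOW(C) ⊇ FIRST(A) = {a,b}; new: +{a,b}
  B→C A A: FOLLOW(A) ⊇ FIRST(A) = {a,b}; new: +{a,b}
  S→a B: FOLLOW(B) ⊇ FOLLOW(S) ⊇ {$,a,b}; new: +{$,a}
  FOLLOW[S]={$,a,b}  FOLLOW[A]={a,b}  FOLLOW[B]={$,a,b}  FOLLOW[C]={a,b}
[2]
  B→C A A: FOLLOW(A) ⊇ FOLLOW(B) ⊇ {$,a,b}; new: +{$}
  FOLLOW[S]={$,a,b}  FOLLOW[A]={$,a,b}  FOLLOW[B]={$,a,b}  FOLLOW[C]={a,b}
[3] (stable)
  FOLLOW[S]={$,a,b}  FOLLOW[A]={$,a,b}  FOLLOW[B]={$,a,b}  FOLLOW[C]={a,b}

FOLLOW(B) = ["$", "a", "b"]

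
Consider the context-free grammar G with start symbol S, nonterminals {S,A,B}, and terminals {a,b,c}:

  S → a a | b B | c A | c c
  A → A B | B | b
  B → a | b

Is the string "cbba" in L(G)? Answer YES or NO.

Convert to CNF:
  S -> T0 T0 | T1 B | T2 A | T2 T2
  A -> A B | a | b
  B -> a | b
  T0 -> a
  T1 -> b
  T2 -> c

Fill CYK table bottom-up:
  T[0,0] 'c' = {T2}  orig:{}
  T[1,1] 'b' = {A,B,T1}  orig:{A,B}
  T[2,2] 'b' = {A,B,T1}  orig:{A,B}
  T[3,3] 'a' = {A,B,T0}  orig:{A,B}
  T[0,1] 'cb' = {S}
  T[1,2] 'bb' = {A,S}
  T[2,3] 'ba' = {A,S}
  T[0,2] 'cbb' = {S}
  T[1,3] 'bba' = {A}
  T[0,3] 'cbba' = {S}

S ∈ T[0,3] ⇒ YES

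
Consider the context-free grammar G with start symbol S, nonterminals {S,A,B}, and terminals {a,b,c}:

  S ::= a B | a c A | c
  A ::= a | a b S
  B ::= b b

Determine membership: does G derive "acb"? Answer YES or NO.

Convert to CNF:
  S -> T0 B | T0 X4 | c
  A -> T0 X3 | a
  B -> T1 T1
  T0 -> a
  T1 -> b
  T2 -> c
  X3 -> T1 S
  X4 -> T2 A

CYK fill:
  T[0,0] 'a' = {A,T0}  orig:{A}
  T[1,1] 'c' = {S,T2}  orig:{S}
  T[2,2] 'b' = {T1}  orig:{}
  T[0,1] 'ac' = ∅
  T[1,2] 'cb' = ∅
  T[0,2] 'acb' = ∅

S ∉ T[0,2] ⇒ NO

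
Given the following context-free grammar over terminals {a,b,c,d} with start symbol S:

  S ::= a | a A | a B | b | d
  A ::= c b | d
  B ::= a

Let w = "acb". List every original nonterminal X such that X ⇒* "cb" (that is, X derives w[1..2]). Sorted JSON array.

CNF form of G:
  S -> T2 A | T2 B | a | b | d
  A -> T0 T1 | d
  B -> a
  T0 -> c
  T1 -> b
  T2 -> a

CYK fill, restricted to cells inside w[1..2]:
  T[1,1] 'c' = {T0}  orig:{}
  T[2,2] 'b' = {S,T1}  orig:{S}
  T[1,2] 'cb' = {A}

Original NTs in T[1,2] deriving "cb": ["A"]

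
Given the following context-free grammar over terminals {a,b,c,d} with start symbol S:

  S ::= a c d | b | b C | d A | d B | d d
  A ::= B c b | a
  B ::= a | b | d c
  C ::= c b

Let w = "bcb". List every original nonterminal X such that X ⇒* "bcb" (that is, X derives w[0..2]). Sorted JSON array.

Convert to CNF:
  S -> T1 C | T2 A | T2 B | T2 T2 | T3 X5 | b
  A -> B X4 | a
  B -> T2 T0 | a | b
  C -> T0 T1
  T0 -> c
  T1 -> b
  T2 -> d
  T3 -> a
  X4 -> T0 T1
  X5 -> T0 T2

Fill CYK table bottom-up (cells [i..j] with 0 ≤ i ≤ j ≤ 2 only):
  cell(0,0) b: {B,S,T1}  orig:{B,S}
  cell(1,1) c: {T0}  orig:{}
  cell(2,2) b: {B,S,T1}  orig:{B,S}
  cell(0,1) bc: ∅
  cell(1,2) cb: {C,X4}  orig:{C}
  cell(0,2) bcb: {A,S}

Original NTs in T[0,2] deriving "bcb": ["A", "S"]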